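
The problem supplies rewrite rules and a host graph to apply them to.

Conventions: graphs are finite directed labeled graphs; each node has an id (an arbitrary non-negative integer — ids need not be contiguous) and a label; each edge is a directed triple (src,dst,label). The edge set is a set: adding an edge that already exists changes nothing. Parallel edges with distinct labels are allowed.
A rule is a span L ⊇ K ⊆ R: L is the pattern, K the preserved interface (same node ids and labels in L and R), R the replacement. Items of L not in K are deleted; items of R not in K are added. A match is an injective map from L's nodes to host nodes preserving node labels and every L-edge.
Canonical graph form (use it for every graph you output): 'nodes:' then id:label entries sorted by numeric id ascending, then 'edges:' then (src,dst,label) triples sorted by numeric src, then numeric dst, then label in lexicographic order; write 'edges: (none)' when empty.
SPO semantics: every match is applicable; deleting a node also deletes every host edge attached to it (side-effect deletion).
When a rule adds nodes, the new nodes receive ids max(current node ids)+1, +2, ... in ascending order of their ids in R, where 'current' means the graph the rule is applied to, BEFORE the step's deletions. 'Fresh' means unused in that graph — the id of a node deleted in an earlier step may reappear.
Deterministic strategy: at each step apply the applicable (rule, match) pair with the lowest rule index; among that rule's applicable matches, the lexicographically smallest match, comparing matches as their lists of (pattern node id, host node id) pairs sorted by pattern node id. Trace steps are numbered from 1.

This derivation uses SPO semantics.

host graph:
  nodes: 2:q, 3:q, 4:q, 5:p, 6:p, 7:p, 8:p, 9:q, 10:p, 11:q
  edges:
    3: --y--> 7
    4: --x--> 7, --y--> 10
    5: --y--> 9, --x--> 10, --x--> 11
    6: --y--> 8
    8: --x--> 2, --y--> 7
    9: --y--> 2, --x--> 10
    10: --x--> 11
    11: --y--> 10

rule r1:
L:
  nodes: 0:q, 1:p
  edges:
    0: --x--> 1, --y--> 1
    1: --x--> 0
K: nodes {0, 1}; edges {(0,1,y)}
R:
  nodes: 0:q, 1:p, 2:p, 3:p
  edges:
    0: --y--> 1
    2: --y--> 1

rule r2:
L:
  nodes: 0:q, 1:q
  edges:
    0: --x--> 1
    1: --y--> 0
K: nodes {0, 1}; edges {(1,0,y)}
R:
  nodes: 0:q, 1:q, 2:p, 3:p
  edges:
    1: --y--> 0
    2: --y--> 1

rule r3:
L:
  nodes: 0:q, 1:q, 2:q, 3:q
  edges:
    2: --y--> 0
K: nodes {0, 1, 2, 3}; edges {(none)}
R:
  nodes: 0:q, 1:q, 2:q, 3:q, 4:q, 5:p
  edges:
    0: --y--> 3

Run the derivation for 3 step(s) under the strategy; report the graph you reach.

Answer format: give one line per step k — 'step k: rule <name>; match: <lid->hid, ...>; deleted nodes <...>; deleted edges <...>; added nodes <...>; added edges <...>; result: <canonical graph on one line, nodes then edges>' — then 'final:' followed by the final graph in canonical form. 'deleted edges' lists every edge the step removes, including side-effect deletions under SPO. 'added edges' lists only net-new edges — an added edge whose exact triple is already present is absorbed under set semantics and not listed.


step 1: rule r3; match: 0->2, 1->3, 2->9, 3->4; deleted nodes (none); deleted edges (9,2,y); added nodes 12, 13; added edges (2,4,y); result: nodes: 2:q, 3:q, 4:q, 5:p, 6:p, 7:p, 8:p, 9:q, 10:p, 11:q, 12:q, 13:p edges: (2,4,y); (3,7,y); (4,7,x); (4,10,y); (5,9,y); (5,10,x); (5,11,x); (6,8,y); (8,2,x); (8,7,y); (9,10,x); (10,11,x); (11,10,y)
step 2: rule r3; match: 0->4, 1->3, 2->2, 3->9; deleted nodes (none); deleted edges (2,4,y); added nodes 14, 15; added edges (4,9,y); result: nodes: 2:q, 3:q, 4:q, 5:p, 6:p, 7:p, 8:p, 9:q, 10:p, 11:q, 12:q, 13:p, 14:q, 15:p edges: (3,7,y); (4,7,x); (4,9,y); (4,10,y); (5,9,y); (5,10,x); (5,11,x); (6,8,y); (8,2,x); (8,7,y); (9,10,x); (10,11,x); (11,10,y)
step 3: rule r3; match: 0->9, 1->2, 2->4, 3->3; deleted nodes (none); deleted edges (4,9,y); added nodes 16, 17; added edges (9,3,y); result: nodes: 2:q, 3:q, 4:q, 5:p, 6:p, 7:p, 8:p, 9:q, 10:p, 11:q, 12:q, 13:p, 14:q, 15:p, 16:q, 17:p edges: (3,7,y); (4,7,x); (4,10,y); (5,9,y); (5,10,x); (5,11,x); (6,8,y); (8,2,x); (8,7,y); (9,3,y); (9,10,x); (10,11,x); (11,10,y)
final:
nodes: 2:q, 3:q, 4:q, 5:p, 6:p, 7:p, 8:p, 9:q, 10:p, 11:q, 12:q, 13:p, 14:q, 15:p, 16:q, 17:p
edges: (3,7,y); (4,7,x); (4,10,y); (5,9,y); (5,10,x); (5,11,x); (6,8,y); (8,2,x); (8,7,y); (9,3,y); (9,10,x); (10,11,x); (11,10,y)


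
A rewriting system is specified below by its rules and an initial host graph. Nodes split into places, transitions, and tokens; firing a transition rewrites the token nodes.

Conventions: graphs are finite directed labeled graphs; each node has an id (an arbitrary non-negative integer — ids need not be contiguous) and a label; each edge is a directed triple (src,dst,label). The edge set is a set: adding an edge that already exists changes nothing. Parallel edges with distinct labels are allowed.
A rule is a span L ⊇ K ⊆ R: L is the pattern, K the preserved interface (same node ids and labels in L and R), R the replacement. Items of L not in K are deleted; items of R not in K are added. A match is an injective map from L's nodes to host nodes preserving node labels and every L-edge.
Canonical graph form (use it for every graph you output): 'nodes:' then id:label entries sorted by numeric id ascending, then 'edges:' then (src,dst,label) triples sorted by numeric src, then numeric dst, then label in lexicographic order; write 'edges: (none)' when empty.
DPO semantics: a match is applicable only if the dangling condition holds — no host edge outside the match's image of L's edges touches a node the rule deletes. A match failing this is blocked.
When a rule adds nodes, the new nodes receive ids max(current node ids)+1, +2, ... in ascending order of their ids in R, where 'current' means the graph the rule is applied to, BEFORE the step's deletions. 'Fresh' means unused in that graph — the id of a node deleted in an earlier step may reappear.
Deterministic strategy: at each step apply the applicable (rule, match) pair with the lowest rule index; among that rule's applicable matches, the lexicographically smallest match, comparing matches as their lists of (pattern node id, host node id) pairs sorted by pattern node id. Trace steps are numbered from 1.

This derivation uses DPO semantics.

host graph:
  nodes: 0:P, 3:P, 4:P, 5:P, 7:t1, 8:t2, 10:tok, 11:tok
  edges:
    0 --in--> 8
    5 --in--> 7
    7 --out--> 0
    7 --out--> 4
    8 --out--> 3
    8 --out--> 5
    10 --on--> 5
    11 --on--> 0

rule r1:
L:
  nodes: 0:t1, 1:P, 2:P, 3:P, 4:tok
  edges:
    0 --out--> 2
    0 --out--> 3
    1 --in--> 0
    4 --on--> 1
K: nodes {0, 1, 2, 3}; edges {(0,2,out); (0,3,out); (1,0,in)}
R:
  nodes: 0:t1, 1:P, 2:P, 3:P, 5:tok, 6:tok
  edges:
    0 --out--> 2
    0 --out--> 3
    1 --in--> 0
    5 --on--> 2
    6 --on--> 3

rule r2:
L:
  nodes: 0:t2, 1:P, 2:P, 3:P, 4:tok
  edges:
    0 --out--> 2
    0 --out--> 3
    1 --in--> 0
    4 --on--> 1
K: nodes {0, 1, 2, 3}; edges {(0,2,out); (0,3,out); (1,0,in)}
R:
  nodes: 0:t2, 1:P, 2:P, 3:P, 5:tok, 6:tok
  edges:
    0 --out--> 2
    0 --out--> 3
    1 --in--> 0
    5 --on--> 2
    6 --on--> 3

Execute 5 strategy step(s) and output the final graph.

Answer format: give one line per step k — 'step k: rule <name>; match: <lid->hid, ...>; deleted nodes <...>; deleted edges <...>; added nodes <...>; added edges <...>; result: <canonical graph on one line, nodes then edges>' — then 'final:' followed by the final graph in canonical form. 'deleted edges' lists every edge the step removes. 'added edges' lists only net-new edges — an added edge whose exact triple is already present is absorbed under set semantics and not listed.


step 1: rule r1; match: 0->7, 1->5, 2->0, 3->4, 4->10; deleted nodes 10; deleted edges (10,5,on); added nodes 12, 13; added edges (12,0,on); (13,4,on); result: nodes: 0:P, 3:P, 4:P, 5:P, 7:t1, 8:t2, 11:tok, 12:tok, 13:tok edges: (0,8,in); (5,7,in); (7,0,out); (7,4,out); (8,3,out); (8,5,out); (11,0,on); (12,0,on); (13,4,on)
step 2: rule r2; match: 0->8, 1->0, 2->3, 3->5, 4->11; deleted nodes 11; deleted edges (11,0,on); added nodes 14, 15; added edges (14,3,on); (15,5,on); result: nodes: 0:P, 3:P, 4:P, 5:P, 7:t1, 8:t2, 12:tok, 13:tok, 14:tok, 15:tok edges: (0,8,in); (5,7,in); (7,0,out); (7,4,out); (8,3,out); (8,5,out); (12,0,on); (13,4,on); (14,3,on); (15,5,on)
step 3: rule r1; match: 0->7, 1->5, 2->0, 3->4, 4->15; deleted nodes 15; deleted edges (15,5,on); added nodes 16, 17; added edges (16,0,on); (17,4,on); result: nodes: 0:P, 3:P, 4:P, 5:P, 7:t1, 8:t2, 12:tok, 13:tok, 14:tok, 16:tok, 17:tok edges: (0,8,in); (5,7,in); (7,0,out); (7,4,out); (8,3,out); (8,5,out); (12,0,on); (13,4,on); (14,3,on); (16,0,on); (17,4,on)
step 4: rule r2; match: 0->8, 1->0, 2->3, 3->5, 4->12; deleted nodes 12; deleted edges (12,0,on); added nodes 18, 19; added edges (18,3,on); (19,5,on); result: nodes: 0:P, 3:P, 4:P, 5:P, 7:t1, 8:t2, 13:tok, 14:tok, 16:tok, 17:tok, 18:tok, 19:tok edges: (0,8,in); (5,7,in); (7,0,out); (7,4,out); (8,3,out); (8,5,out); (13,4,on); (14,3,on); (16,0,on); (17,4,on); (18,3,on); (19,5,on)
step 5: rule r1; match: 0->7, 1->5, 2->0, 3->4, 4->19; deleted nodes 19; deleted edges (19,5,on); added nodes 20, 21; added edges (20,0,on); (21,4,on); result: nodes: 0:P, 3:P, 4:P, 5:P, 7:t1, 8:t2, 13:tok, 14:tok, 16:tok, 17:tok, 18:tok, 20:tok, 21:tok edges: (0,8,in); (5,7,in); (7,0,out); (7,4,out); (8,3,out); (8,5,out); (13,4,on); (14,3,on); (16,0,on); (17,4,on); (18,3,on); (20,0,on); (21,4,on)
final:
nodes: 0:P, 3:P, 4:P, 5:P, 7:t1, 8:t2, 13:tok, 14:tok, 16:tok, 17:tok, 18:tok, 20:tok, 21:tok
edges: (0,8,in); (5,7,in); (7,0,out); (7,4,out); (8,3,out); (8,5,out); (13,4,on); (14,3,on); (16,0,on); (17,4,on); (18,3,on); (20,0,on); (21,4,on)


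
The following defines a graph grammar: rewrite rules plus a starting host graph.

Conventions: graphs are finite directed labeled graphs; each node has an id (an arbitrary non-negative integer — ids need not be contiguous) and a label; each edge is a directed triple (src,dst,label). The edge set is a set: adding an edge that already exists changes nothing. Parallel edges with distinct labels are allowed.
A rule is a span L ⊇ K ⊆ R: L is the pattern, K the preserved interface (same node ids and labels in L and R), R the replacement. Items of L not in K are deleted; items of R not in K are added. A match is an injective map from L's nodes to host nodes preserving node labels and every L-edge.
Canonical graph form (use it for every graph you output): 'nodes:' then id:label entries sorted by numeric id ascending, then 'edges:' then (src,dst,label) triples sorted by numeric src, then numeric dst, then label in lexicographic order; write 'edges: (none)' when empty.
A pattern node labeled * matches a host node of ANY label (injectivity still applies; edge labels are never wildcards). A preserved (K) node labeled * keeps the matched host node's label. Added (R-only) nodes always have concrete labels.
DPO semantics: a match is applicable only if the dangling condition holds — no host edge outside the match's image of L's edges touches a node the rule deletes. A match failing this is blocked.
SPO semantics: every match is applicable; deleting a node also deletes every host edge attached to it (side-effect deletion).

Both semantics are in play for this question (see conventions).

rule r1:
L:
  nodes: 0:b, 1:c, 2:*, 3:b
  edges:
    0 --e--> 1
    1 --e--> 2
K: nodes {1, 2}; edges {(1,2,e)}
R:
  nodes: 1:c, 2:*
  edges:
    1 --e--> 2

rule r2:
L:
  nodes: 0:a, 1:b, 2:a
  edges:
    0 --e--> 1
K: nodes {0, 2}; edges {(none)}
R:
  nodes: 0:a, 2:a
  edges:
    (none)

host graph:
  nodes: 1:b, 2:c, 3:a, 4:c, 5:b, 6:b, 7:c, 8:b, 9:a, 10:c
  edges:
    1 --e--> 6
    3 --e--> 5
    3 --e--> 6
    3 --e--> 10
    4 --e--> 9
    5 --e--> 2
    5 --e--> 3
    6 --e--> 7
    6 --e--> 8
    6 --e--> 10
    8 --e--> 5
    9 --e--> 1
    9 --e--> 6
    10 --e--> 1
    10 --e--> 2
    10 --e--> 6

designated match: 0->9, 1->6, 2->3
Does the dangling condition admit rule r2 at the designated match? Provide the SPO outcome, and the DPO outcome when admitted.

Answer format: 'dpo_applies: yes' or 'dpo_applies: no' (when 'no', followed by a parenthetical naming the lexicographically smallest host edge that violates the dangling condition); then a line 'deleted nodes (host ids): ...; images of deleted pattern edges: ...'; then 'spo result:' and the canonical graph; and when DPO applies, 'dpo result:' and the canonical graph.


dpo_applies: no
(the rule deletes node 6, which keeps host edge (1,6,e) outside the match image — the dangling condition fails, DPO blocks; SPO proceeds and side-deletes such edges)
deleted nodes (host ids): 6; images of deleted pattern edges: (9,6,e)
spo result:
nodes: 1:b, 2:c, 3:a, 4:c, 5:b, 7:c, 8:b, 9:a, 10:c
edges: (3,5,e); (3,10,e); (4,9,e); (5,2,e); (5,3,e); (8,5,e); (9,1,e); (10,1,e); (10,2,e)


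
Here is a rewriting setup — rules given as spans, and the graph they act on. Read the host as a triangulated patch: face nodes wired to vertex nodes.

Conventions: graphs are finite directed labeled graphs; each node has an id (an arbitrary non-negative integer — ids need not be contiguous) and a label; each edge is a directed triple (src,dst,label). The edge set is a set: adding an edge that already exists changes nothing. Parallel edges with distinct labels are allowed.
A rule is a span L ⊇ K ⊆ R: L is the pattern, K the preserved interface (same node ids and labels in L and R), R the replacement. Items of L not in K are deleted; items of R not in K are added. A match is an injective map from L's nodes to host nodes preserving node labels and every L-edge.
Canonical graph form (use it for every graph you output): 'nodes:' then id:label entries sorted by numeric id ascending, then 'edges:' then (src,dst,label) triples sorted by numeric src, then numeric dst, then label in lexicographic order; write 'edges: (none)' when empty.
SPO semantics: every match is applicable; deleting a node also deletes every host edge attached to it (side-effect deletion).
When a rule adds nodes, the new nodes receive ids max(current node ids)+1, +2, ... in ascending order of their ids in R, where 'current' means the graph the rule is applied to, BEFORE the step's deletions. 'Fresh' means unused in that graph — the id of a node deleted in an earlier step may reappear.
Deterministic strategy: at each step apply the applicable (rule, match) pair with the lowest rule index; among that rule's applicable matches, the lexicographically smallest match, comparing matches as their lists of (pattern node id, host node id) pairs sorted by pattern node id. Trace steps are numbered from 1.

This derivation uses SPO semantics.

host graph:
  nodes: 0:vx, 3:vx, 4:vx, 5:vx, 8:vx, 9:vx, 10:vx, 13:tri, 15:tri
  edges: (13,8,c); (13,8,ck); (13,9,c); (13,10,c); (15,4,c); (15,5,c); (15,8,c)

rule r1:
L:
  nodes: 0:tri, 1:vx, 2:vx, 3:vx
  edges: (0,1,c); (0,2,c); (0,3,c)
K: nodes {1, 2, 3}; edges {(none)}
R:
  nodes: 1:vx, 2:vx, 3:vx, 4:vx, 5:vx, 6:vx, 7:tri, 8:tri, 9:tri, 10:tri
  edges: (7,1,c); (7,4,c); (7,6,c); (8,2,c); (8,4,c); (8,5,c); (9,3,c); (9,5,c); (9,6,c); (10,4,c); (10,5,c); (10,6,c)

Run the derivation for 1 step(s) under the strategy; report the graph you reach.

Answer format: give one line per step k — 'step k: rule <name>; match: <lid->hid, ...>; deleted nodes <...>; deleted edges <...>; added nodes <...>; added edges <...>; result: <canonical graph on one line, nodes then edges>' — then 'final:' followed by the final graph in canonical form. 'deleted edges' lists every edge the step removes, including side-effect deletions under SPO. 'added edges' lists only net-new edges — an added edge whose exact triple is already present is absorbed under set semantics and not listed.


step 1: rule r1; match: 0->13, 1->8, 2->9, 3->10; deleted nodes 13; deleted edges (13,8,c); (13,8,ck); (13,9,c); (13,10,c); added nodes 16, 17, 18, 19, 20, 21, 22; added edges (19,8,c); (19,16,c); (19,18,c); (20,9,c); (20,16,c); (20,17,c); (21,10,c); (21,17,c); (21,18,c); (22,16,c); (22,17,c); (22,18,c); result: nodes: 0:vx, 3:vx, 4:vx, 5:vx, 8:vx, 9:vx, 10:vx, 15:tri, 16:vx, 17:vx, 18:vx, 19:tri, 20:tri, 21:tri, 22:tri edges: (15,4,c); (15,5,c); (15,8,c); (19,8,c); (19,16,c); (19,18,c); (20,9,c); (20,16,c); (20,17,c); (21,10,c); (21,17,c); (21,18,c); (22,16,c); (22,17,c); (22,18,c)
final:
nodes: 0:vx, 3:vx, 4:vx, 5:vx, 8:vx, 9:vx, 10:vx, 15:tri, 16:vx, 17:vx, 18:vx, 19:tri, 20:tri, 21:tri, 22:tri
edges: (15,4,c); (15,5,c); (15,8,c); (19,8,c); (19,16,c); (19,18,c); (20,9,c); (20,16,c); (20,17,c); (21,10,c); (21,17,c); (21,18,c); (22,16,c); (22,17,c); (22,18,c)


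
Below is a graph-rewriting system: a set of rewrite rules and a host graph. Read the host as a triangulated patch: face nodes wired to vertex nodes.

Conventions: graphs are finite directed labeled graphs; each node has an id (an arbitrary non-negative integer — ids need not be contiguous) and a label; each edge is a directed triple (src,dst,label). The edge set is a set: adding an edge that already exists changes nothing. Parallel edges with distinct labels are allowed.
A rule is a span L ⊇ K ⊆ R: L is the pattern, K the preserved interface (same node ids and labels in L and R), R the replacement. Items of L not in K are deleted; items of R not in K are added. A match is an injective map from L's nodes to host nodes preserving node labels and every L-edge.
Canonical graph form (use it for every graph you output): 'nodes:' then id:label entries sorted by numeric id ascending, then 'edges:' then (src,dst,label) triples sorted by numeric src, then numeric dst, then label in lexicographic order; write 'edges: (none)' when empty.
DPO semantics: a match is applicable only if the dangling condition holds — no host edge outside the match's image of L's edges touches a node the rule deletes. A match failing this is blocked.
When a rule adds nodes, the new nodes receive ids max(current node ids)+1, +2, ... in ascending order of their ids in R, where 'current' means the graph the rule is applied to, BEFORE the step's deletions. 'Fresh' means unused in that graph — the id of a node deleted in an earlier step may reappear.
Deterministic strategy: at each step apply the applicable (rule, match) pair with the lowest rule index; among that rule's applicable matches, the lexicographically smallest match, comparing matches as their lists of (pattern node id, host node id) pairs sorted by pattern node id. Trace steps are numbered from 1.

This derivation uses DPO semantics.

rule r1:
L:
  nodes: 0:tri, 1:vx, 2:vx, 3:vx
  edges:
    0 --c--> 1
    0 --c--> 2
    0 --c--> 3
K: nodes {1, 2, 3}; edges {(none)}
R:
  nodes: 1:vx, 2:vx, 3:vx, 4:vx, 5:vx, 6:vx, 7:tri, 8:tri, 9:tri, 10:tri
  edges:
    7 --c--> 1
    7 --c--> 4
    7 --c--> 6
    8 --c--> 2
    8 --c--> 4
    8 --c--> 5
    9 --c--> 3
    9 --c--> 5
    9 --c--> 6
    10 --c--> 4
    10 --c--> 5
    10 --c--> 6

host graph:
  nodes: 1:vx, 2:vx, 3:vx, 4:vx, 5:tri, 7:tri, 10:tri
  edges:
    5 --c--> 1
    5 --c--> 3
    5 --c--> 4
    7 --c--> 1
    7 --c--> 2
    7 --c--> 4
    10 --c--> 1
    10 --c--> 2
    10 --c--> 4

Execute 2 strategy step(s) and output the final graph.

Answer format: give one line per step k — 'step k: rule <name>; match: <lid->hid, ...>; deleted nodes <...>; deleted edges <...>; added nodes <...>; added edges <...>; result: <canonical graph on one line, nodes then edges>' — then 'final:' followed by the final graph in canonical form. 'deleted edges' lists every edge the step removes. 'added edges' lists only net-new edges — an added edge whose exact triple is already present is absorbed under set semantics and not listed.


step 1: rule r1; match: 0->5, 1->1, 2->3, 3->4; deleted nodes 5; deleted edges (5,1,c); (5,3,c); (5,4,c); added nodes 11, 12, 13, 14, 15, 16, 17; added edges (14,1,c); (14,11,c); (14,13,c); (15,3,c); (15,11,c); (15,12,c); (16,4,c); (16,12,c); (16,13,c); (17,11,c); (17,12,c); (17,13,c); result: nodes: 1:vx, 2:vx, 3:vx, 4:vx, 7:tri, 10:tri, 11:vx, 12:vx, 13:vx, 14:tri, 15:tri, 16:tri, 17:tri edges: (7,1,c); (7,2,c); (7,4,c); (10,1,c); (10,2,c); (10,4,c); (14,1,c); (14,11,c); (14,13,c); (15,3,c); (15,11,c); (15,12,c); (16,4,c); (16,12,c); (16,13,c); (17,11,c); (17,12,c); (17,13,c)
step 2: rule r1; match: 0->7, 1->1, 2->2, 3->4; deleted nodes 7; deleted edges (7,1,c); (7,2,c); (7,4,c); added nodes 18, 19, 20, 21, 22, 23, 24; added edges (21,1,c); (21,18,c); (21,20,c); (22,2,c); (22,18,c); (22,19,c); (23,4,c); (23,19,c); (23,20,c); (24,18,c); (24,19,c); (24,20,c); result: nodes: 1:vx, 2:vx, 3:vx, 4:vx, 10:tri, 11:vx, 12:vx, 13:vx, 14:tri, 15:tri, 16:tri, 17:tri, 18:vx, 19:vx, 20:vx, 21:tri, 22:tri, 23:tri, 24:tri edges: (10,1,c); (10,2,c); (10,4,c); (14,1,c); (14,11,c); (14,13,c); (15,3,c); (15,11,c); (15,12,c); (16,4,c); (16,12,c); (16,13,c); (17,11,c); (17,12,c); (17,13,c); (21,1,c); (21,18,c); (21,20,c); (22,2,c); (22,18,c); (22,19,c); (23,4,c); (23,19,c); (23,20,c); (24,18,c); (24,19,c); (24,20,c)
final:
nodes: 1:vx, 2:vx, 3:vx, 4:vx, 10:tri, 11:vx, 12:vx, 13:vx, 14:tri, 15:tri, 16:tri, 17:tri, 18:vx, 19:vx, 20:vx, 21:tri, 22:tri, 23:tri, 24:tri
edges: (10,1,c); (10,2,c); (10,4,c); (14,1,c); (14,11,c); (14,13,c); (15,3,c); (15,11,c); (15,12,c); (16,4,c); (16,12,c); (16,13,c); (17,11,c); (17,12,c); (17,13,c); (21,1,c); (21,18,c); (21,20,c); (22,2,c); (22,18,c); (22,19,c); (23,4,c); (23,19,c); (23,20,c); (24,18,c); (24,19,c); (24,20,c)


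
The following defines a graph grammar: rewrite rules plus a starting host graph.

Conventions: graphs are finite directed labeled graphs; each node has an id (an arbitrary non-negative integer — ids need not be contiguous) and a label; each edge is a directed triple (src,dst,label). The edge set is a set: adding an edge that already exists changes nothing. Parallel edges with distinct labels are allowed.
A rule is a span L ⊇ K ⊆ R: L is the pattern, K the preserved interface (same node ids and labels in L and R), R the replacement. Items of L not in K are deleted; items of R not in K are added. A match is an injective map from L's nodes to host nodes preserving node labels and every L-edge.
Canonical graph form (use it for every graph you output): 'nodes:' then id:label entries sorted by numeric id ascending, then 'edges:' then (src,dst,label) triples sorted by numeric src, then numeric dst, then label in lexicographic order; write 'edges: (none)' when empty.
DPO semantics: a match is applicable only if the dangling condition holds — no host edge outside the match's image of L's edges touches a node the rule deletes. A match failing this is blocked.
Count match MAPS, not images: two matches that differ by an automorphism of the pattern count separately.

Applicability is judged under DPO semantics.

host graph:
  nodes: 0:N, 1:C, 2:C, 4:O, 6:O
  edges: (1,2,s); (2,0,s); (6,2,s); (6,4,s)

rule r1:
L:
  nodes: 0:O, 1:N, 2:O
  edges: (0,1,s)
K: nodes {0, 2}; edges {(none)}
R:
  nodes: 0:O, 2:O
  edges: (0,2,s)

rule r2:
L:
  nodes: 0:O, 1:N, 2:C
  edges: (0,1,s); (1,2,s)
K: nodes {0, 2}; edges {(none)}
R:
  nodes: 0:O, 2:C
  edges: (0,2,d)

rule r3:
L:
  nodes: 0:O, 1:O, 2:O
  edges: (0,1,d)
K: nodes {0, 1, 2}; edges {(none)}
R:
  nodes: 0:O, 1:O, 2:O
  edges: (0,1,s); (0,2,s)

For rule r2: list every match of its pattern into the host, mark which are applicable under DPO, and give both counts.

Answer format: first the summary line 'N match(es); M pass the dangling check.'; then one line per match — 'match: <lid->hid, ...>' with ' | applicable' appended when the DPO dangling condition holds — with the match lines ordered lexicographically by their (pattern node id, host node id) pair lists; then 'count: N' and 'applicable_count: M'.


0 match(es); 0 pass the dangling check.
count: 0
applicable_count: 0


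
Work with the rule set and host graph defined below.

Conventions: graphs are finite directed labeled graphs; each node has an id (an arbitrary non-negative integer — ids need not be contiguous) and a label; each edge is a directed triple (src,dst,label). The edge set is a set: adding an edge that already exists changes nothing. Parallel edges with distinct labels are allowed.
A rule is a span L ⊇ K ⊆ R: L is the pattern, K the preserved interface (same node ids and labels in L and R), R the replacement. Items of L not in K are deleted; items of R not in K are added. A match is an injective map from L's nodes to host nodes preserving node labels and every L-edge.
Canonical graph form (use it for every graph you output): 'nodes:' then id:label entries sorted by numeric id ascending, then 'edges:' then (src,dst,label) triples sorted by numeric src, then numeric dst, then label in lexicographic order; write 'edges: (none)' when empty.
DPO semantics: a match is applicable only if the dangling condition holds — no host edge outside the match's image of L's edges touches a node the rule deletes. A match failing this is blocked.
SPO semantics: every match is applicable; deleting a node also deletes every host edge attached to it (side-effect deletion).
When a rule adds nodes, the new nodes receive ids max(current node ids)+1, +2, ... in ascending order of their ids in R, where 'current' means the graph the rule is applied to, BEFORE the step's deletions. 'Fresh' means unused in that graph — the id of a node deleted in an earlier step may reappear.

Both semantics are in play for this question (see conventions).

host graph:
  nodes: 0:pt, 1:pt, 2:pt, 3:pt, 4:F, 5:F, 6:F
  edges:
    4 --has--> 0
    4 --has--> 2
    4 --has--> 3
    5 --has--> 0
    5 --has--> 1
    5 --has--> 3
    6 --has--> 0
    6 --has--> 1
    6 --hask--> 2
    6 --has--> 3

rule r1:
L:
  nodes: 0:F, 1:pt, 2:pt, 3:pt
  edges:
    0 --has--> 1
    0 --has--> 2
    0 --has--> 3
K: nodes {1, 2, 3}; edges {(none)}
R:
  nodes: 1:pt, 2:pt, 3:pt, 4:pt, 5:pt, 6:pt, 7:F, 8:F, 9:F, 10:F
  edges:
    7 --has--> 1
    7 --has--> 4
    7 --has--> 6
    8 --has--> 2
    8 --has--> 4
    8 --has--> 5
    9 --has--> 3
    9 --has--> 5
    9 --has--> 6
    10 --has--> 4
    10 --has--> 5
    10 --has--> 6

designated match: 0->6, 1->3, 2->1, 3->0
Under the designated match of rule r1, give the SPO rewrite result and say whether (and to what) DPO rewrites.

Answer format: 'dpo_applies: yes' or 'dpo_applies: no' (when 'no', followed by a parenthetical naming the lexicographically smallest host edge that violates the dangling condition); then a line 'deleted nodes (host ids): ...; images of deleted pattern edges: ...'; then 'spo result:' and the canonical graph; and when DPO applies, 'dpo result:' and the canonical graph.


dpo_applies: no
(the rule deletes node 6, which keeps host edge (6,2,hask) outside the match image — the dangling condition fails, DPO blocks; SPO proceeds and side-deletes such edges)
deleted nodes (host ids): 6; images of deleted pattern edges: (6,0,has); (6,1,has); (6,3,has)
spo result:
nodes: 0:pt, 1:pt, 2:pt, 3:pt, 4:F, 5:F, 7:pt, 8:pt, 9:pt, 10:F, 11:F, 12:F, 13:F
edges: (4,0,has); (4,2,has); (4,3,has); (5,0,has); (5,1,has); (5,3,has); (10,3,has); (10,7,has); (10,9,has); (11,1,has); (11,7,has); (11,8,has); (12,0,has); (12,8,has); (12,9,has); (13,7,has); (13,8,has); (13,9,has)


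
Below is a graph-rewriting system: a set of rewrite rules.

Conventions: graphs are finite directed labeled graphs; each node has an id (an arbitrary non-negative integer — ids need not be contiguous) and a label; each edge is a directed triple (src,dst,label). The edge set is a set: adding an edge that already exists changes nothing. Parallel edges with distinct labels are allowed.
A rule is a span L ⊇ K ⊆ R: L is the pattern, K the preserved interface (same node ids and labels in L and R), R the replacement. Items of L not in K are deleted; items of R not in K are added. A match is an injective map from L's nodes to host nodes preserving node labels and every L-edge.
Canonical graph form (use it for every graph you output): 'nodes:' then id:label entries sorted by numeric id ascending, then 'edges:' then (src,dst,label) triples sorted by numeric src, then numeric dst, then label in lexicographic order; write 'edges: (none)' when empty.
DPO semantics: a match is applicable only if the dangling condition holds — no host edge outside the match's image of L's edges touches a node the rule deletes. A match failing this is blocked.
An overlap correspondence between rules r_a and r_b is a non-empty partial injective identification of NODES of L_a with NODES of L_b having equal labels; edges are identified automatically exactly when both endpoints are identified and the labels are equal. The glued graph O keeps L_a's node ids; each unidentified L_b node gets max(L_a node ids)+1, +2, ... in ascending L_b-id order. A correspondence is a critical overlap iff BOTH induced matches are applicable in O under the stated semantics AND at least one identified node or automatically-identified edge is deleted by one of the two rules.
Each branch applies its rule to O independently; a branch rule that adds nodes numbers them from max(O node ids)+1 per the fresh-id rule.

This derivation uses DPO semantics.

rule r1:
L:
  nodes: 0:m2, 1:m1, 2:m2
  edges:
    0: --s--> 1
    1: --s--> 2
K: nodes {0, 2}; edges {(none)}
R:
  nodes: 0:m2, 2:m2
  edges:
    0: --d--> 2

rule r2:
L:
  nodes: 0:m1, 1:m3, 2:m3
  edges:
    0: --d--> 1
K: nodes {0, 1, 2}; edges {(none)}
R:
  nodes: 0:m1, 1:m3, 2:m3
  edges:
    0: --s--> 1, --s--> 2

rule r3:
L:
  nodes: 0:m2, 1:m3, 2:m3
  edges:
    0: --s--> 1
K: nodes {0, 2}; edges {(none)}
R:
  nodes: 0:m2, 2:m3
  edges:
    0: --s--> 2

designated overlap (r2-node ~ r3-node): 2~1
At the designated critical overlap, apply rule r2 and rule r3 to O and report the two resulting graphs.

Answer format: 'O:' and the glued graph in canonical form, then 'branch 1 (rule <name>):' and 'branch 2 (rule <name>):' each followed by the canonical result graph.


O:
nodes: 0:m1, 1:m3, 2:m3, 3:m2, 4:m3
edges: (0,1,d); (3,2,s)
branch 1 (rule r2):
nodes: 0:m1, 1:m3, 2:m3, 3:m2, 4:m3
edges: (0,1,s); (0,2,s); (3,2,s)
branch 2 (rule r3):
nodes: 0:m1, 1:m3, 3:m2, 4:m3
edges: (0,1,d); (3,4,s)


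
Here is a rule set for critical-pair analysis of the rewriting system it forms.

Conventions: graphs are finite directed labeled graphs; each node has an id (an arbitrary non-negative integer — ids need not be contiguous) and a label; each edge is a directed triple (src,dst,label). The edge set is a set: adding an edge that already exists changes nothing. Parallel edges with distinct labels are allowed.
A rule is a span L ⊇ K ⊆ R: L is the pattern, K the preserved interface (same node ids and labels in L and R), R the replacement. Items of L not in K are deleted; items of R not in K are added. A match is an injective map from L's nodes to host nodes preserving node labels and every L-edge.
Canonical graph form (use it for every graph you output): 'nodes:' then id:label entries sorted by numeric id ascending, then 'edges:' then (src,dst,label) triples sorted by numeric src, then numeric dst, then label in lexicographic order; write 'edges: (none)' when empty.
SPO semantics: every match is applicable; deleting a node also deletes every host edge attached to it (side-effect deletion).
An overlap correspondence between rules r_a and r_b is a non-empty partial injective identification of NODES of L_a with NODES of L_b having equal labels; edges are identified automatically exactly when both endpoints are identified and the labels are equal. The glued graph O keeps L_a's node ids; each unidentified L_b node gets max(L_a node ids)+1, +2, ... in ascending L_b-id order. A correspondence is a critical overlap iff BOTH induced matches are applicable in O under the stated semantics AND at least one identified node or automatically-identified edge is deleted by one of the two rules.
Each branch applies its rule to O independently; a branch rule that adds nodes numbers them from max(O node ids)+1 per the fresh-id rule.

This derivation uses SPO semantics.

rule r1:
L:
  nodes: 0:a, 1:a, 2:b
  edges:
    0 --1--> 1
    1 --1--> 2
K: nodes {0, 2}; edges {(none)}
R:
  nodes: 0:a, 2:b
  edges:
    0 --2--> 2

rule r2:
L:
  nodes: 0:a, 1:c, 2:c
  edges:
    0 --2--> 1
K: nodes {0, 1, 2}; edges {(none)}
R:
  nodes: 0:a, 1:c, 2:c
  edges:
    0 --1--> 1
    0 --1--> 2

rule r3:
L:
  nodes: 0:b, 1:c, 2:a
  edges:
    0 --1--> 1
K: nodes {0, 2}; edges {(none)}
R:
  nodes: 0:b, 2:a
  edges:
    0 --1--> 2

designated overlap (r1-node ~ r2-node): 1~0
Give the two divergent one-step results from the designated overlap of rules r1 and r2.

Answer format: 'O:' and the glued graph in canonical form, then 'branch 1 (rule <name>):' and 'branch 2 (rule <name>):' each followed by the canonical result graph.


O:
nodes: 0:a, 1:a, 2:b, 3:c, 4:c
edges: (0,1,1); (1,2,1); (1,3,2)
branch 1 (rule r1):
nodes: 0:a, 2:b, 3:c, 4:c
edges: (0,2,2)
branch 2 (rule r2):
nodes: 0:a, 1:a, 2:b, 3:c, 4:c
edges: (0,1,1); (1,2,1); (1,3,1); (1,4,1)


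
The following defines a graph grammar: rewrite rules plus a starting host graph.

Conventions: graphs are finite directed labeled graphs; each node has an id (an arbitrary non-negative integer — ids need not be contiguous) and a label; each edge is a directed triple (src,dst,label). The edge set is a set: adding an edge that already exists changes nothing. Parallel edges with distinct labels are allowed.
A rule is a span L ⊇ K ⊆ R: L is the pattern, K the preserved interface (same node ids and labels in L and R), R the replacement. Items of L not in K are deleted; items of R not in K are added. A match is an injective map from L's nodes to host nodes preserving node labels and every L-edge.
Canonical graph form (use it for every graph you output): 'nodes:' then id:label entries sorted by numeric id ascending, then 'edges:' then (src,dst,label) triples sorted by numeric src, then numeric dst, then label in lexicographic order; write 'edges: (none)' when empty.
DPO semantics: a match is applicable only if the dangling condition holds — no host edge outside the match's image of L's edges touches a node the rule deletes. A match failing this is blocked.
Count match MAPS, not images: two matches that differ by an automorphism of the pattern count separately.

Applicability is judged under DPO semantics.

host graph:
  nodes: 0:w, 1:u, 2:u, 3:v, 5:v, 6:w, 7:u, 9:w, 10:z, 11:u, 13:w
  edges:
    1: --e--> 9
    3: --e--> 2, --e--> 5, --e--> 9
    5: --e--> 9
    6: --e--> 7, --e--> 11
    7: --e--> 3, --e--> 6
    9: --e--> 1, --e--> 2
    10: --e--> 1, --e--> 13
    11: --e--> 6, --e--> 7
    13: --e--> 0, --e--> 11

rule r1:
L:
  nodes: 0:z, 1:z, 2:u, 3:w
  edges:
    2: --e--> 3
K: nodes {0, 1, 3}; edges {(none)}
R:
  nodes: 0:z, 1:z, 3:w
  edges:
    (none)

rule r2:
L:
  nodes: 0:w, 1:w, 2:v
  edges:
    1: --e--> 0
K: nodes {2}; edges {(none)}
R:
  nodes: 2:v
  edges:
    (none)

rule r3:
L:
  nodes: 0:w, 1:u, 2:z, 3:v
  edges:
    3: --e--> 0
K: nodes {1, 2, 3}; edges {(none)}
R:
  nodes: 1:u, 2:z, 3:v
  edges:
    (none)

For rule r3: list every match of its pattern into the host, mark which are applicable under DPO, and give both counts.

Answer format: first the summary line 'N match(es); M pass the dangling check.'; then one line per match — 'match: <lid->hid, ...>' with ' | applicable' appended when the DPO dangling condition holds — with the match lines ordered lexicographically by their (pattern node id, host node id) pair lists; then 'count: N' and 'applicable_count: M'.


8 match(es); 0 pass the dangling check.
match: 0->9, 1->1, 2->10, 3->3
match: 0->9, 1->1, 2->10, 3->5
match: 0->9, 1->2, 2->10, 3->3
match: 0->9, 1->2, 2->10, 3->5
match: 0->9, 1->7, 2->10, 3->3
match: 0->9, 1->7, 2->10, 3->5
match: 0->9, 1->11, 2->10, 3->3
match: 0->9, 1->11, 2->10, 3->5
count: 8
applicable_count: 0


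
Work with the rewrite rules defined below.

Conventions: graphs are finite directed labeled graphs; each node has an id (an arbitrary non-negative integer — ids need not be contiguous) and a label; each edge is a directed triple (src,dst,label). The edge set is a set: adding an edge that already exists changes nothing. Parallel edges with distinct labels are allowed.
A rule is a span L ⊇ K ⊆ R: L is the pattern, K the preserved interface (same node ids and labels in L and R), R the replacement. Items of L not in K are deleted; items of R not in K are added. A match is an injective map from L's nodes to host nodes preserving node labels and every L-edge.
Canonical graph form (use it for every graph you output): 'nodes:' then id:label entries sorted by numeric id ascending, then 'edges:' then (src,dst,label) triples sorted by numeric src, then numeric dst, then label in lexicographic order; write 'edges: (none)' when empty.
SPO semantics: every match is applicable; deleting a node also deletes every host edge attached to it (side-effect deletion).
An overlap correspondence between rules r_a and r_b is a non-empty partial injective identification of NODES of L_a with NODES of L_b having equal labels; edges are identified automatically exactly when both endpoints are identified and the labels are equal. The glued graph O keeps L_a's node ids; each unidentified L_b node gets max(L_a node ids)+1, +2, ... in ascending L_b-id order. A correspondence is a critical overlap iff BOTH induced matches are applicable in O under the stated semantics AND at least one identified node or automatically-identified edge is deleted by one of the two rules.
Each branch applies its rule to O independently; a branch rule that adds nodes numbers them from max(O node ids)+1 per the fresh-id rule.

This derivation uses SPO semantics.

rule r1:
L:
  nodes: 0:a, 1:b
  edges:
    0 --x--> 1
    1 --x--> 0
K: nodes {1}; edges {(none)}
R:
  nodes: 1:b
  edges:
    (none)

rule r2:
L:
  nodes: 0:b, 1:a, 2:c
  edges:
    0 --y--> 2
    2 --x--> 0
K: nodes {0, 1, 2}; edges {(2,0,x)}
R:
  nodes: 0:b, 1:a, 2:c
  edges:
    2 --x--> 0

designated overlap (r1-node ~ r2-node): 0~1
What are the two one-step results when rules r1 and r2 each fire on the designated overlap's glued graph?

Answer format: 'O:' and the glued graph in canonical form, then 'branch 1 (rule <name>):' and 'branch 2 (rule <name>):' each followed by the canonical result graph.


O:
nodes: 0:a, 1:b, 2:b, 3:c
edges: (0,1,x); (1,0,x); (2,3,y); (3,2,x)
branch 1 (rule r1):
nodes: 1:b, 2:b, 3:c
edges: (2,3,y); (3,2,x)
branch 2 (rule r2):
nodes: 0:a, 1:b, 2:b, 3:c
edges: (0,1,x); (1,0,x); (3,2,x)


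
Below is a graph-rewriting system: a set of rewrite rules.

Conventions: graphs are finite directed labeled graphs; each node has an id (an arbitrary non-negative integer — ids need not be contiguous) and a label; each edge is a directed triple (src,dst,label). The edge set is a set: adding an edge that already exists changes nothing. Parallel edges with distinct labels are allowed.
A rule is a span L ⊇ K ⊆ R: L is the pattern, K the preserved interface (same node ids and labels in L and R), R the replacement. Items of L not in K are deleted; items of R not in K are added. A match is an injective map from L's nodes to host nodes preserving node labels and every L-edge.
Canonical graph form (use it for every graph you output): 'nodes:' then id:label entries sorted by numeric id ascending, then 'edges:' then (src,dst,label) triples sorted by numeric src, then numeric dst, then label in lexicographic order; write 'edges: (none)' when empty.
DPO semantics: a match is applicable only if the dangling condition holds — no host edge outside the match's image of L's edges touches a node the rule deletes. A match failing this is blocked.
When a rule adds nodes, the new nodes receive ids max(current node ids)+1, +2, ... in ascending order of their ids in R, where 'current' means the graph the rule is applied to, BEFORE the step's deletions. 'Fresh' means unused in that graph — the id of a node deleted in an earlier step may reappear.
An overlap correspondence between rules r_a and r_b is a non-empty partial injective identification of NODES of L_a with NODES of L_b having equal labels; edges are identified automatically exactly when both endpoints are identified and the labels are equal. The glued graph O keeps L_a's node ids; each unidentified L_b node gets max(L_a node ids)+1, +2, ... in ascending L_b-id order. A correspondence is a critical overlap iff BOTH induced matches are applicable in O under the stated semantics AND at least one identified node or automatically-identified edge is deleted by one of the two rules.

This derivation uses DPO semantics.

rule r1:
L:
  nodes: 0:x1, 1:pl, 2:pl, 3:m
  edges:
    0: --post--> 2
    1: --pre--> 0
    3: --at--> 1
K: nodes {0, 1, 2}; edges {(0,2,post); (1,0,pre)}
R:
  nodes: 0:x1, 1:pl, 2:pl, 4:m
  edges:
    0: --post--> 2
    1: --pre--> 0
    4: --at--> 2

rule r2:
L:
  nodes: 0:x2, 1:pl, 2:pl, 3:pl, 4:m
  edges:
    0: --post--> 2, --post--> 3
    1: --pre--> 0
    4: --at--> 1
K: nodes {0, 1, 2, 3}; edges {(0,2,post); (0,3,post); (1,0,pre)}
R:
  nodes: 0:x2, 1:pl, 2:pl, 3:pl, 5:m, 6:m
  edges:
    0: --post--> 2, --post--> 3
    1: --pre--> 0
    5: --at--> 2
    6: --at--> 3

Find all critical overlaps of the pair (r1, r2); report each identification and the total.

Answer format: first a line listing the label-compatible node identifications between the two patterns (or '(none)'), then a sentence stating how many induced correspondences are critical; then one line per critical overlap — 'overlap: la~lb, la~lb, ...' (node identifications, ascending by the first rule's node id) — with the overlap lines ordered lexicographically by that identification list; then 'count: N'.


label-compatible node identifications between L(r1) and L(r2): 1~1, 1~2, 1~3, 2~1, 2~2, 2~3, 3~4
3 of the induced correspondences are critical overlaps of r1 and r2.
overlap: 1~1, 2~2, 3~4
overlap: 1~1, 2~3, 3~4
overlap: 1~1, 3~4
count: 3
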